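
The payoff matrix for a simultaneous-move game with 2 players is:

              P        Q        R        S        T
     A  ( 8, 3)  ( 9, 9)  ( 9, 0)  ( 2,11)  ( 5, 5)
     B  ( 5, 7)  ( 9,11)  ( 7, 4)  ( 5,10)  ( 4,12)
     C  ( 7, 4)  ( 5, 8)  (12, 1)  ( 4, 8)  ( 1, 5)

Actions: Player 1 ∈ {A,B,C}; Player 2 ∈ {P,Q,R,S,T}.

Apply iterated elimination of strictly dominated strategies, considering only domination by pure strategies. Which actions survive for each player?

P2 drop P (Q beats it: A:9>3 B:11>7 C:8>4)
P2 drop R (Q beats it: A:9>0 B:11>4 C:8>1)
P1 drop C (B beats it: Q:9>5 S:5>4 T:4>1)
P1→{A,B} P2→{Q,S,T}

Remaining: P1:{A,B} P2:{Q,S,T}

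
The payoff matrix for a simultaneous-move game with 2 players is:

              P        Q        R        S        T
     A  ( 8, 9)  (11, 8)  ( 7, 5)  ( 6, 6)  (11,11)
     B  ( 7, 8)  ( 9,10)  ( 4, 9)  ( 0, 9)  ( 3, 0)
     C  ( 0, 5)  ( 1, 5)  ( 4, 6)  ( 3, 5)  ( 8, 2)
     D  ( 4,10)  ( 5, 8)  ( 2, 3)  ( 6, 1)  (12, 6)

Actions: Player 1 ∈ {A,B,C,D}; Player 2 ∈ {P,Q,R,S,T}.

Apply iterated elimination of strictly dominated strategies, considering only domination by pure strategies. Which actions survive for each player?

Remaining: P1:{A,D} P2:{P,T}

P1 drop B (A beats it: P:8>7 Q:11>9 R:7>4 S:6>0 T:11>3)
P1 drop C (A beats it: P:8>0 Q:11>1 R:7>4 S:6>3 T:11>8)
P2 drop Q (P beats it: A:9>8 D:10>8)
P2 drop R (P beats it: A:9>5 D:10>3)
P2 drop S (P beats it: A:9>6 D:10>1)
P1→{A,D} P2→{P,T}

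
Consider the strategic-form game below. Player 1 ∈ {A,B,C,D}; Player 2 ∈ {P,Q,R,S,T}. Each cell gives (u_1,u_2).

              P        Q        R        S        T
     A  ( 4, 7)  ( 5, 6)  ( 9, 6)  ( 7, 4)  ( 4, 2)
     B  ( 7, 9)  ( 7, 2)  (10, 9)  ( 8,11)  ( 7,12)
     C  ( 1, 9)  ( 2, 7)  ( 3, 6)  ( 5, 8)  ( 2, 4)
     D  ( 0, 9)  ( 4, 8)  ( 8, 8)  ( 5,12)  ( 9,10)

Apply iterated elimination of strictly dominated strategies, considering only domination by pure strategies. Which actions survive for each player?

Survivors P1:{B,D} P2:{S,T}

P1 drop A (B beats it: P:7>4 Q:7>5 R:10>9 S:8>7 T:7>4)
P1 drop C (B beats it: P:7>1 Q:7>2 R:10>3 S:8>5 T:7>2)
P2 drop P (S beats it: B:11>9 D:12>9)
P2 drop Q (S beats it: B:11>2 D:12>8)
P2 drop R (S beats it: B:11>9 D:12>8)
P1→{B,D} P2→{S,T}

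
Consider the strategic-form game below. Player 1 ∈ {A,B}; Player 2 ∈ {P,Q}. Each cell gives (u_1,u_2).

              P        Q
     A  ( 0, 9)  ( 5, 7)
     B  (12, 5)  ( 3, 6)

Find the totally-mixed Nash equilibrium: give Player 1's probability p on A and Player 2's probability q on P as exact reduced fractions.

(p,q) = (1/3, 1/7)

P1 indiff ⇒ q·0+(1-q)·5 = q·12+(1-q)·3 ⇒ q(-12) = (1-q)(-2) ⇒ q = 1/7
P2 indiff ⇒ p·9+(1-p)·5 = p·7+(1-p)·6 ⇒ p(2) = (1-p)(1) ⇒ p = 1/3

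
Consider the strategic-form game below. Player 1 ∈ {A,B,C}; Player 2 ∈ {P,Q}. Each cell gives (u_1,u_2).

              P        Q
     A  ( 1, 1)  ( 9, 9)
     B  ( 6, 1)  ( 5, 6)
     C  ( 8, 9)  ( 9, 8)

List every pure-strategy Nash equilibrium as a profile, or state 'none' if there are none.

PSNE = {(A,Q), (C,P)}

(A,P): not NE [P1→C gives 8>1; P2→Q gives 9>1]
(A,Q): NE
(B,P): not NE [P1→C gives 8>6; P2→Q gives 6>1]
(B,Q): not NE [P1→C gives 9>5]
(C,P): NE
(C,Q): not NE [P2→P gives 9>8]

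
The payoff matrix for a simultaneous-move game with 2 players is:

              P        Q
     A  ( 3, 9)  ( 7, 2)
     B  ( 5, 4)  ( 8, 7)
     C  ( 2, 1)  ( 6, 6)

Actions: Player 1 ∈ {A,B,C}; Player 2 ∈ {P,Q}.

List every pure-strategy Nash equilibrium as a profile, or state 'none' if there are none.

(A,P): not NE [P1→B gives 5>3]
(A,Q): not NE [P1→B gives 8>7; P2→P gives 9>2]
(B,P): not NE [P2→Q gives 7>4]
(B,Q): NE
(C,P): not NE [P1→B gives 5>2; P2→Q gives 6>1]
(C,Q): not NE [P1→B gives 8>6]

Nash profiles: (B,Q)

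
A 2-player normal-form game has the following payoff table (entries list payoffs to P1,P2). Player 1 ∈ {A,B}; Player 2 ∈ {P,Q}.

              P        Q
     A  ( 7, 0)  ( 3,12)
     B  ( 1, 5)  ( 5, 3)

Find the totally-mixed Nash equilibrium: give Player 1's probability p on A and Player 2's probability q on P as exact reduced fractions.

P1 mixes 1/7 on A; P2 mixes 1/4 on P

P1 indiff ⇒ q·7+(1-q)·3 = q·1+(1-q)·5 ⇒ q(6) = (1-q)(2) ⇒ q = 1/4
P2 indiff ⇒ p·0+(1-p)·5 = p·12+(1-p)·3 ⇒ p(-12) = (1-p)(-2) ⇒ p = 1/7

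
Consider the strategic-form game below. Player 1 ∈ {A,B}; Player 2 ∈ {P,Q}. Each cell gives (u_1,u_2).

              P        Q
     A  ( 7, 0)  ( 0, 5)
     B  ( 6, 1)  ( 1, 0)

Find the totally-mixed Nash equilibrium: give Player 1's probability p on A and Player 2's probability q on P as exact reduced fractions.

P1 indiff ⇒ q·7+(1-q)·0 = q·6+(1-q)·1 ⇒ q(1) = (1-q)(1) ⇒ q = 1/2
P2 indiff ⇒ p·0+(1-p)·1 = p·5+(1-p)·0 ⇒ p(-5) = (1-p)(-1) ⇒ p = 1/6

p=1/6, q=1/2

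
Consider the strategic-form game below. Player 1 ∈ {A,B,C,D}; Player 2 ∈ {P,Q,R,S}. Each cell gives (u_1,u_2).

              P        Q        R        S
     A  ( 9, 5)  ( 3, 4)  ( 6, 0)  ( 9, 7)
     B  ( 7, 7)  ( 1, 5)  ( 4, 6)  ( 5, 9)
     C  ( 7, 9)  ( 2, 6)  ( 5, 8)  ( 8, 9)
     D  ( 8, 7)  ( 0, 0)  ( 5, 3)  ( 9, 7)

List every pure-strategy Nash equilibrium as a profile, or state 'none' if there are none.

(A,P): not NE [P2→S gives 7>5]
(A,Q): not NE [P2→S gives 7>4]
(A,R): not NE [P2→S gives 7>0]
(A,S): NE
(B,P): not NE [P1→A gives 9>7; P2→S gives 9>7]
(B,Q): not NE [P1→A gives 3>1; P2→S gives 9>5]
(B,R): not NE [P1→A gives 6>4; P2→S gives 9>6]
(B,S): not NE [P1→D gives 9>5]
(C,P): not NE [P1→A gives 9>7]
(C,Q): not NE [P1→A gives 3>2; P2→S gives 9>6]
(C,R): not NE [P1→A gives 6>5; P2→S gives 9>8]
(C,S): not NE [P1→D gives 9>8]
(D,P): not NE [P1→A gives 9>8]
(D,Q): not NE [P1→A gives 3>0; P2→S gives 7>0]
(D,R): not NE [P1→A gives 6>5; P2→S gives 7>3]
(D,S): NE

Nash profiles: (A,S), (D,S)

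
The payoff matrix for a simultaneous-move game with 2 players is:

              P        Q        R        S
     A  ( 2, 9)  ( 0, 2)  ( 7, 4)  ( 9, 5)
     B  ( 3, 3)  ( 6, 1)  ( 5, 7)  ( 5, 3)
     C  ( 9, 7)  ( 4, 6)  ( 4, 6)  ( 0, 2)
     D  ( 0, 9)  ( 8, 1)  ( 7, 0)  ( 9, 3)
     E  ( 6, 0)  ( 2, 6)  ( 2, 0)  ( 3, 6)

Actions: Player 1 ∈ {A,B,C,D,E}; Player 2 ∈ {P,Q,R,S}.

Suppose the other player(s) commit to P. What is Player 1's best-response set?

P1 best: {C}

u_1(A vs P) = 2
u_1(B vs P) = 3
u_1(C vs P) = 9
u_1(D vs P) = 0
u_1(E vs P) = 6
max payoff 9 at {C}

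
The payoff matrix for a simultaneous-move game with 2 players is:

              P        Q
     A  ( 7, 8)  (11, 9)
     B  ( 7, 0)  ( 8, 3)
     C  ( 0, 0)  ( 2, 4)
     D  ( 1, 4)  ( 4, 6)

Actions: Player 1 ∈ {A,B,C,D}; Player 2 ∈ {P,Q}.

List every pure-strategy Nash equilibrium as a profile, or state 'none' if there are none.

Nash profiles: (A,Q)

(A,P): not NE [P2→Q gives 9>8]
(A,Q): NE
(B,P): not NE [P2→Q gives 3>0]
(B,Q): not NE [P1→A gives 11>8]
(C,P): not NE [P1→B gives 7>0; P2→Q gives 4>0]
(C,Q): not NE [P1→A gives 11>2]
(D,P): not NE [P1→B gives 7>1; P2→Q gives 6>4]
(D,Q): not NE [P1→A gives 11>4]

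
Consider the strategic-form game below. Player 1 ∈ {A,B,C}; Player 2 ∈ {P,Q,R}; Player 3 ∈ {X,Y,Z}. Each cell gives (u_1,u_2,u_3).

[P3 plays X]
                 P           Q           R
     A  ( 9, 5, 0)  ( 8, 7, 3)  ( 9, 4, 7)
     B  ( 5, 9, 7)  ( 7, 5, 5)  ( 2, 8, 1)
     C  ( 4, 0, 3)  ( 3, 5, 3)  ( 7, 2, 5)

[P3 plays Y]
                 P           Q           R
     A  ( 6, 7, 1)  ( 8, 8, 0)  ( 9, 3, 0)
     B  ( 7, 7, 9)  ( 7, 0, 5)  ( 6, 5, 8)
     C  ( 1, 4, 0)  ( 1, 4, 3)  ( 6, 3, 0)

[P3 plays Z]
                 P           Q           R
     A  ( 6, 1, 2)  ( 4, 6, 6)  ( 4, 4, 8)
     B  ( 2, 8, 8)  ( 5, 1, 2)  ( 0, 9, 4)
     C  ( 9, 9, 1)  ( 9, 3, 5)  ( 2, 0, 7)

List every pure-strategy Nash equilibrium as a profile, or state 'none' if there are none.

Nash profiles: (B,P,Y)

(A,P,X): not NE [P2→Q gives 7>5; P3→Z gives 2>0]
(A,P,Y): not NE [P1→B gives 7>6; P2→Q gives 8>7; P3→Z gives 2>1]
(A,P,Z): not NE [P1→C gives 9>6; P2→Q gives 6>1]
(A,Q,X): not NE [P3→Z gives 6>3]
(A,Q,Y): not NE [P3→Z gives 6>0]
(A,Q,Z): not NE [P1→C gives 9>4]
(A,R,X): not NE [P2→Q gives 7>4; P3→Z gives 8>7]
(A,R,Y): not NE [P2→Q gives 8>3; P3→Z gives 8>0]
(A,R,Z): not NE [P2→Q gives 6>4]
(B,P,X): not NE [P1→A gives 9>5; P3→Y gives 9>7]
(B,P,Y): NE
(B,P,Z): not NE [P1→C gives 9>2; P2→R gives 9>8; P3→Y gives 9>8]
(B,Q,X): not NE [P1→A gives 8>7; P2→P gives 9>5]
(B,Q,Y): not NE [P1→A gives 8>7; P2→P gives 7>0]
(B,Q,Z): not NE [P1→C gives 9>5; P2→R gives 9>1; P3→Y gives 5>2]
(B,R,X): not NE [P1→A gives 9>2; P2→P gives 9>8; P3→Y gives 8>1]
(B,R,Y): not NE [P1→A gives 9>6; P2→P gives 7>5]
(B,R,Z): not NE [P1→A gives 4>0; P3→Y gives 8>4]
(C,P,X): not NE [P1→A gives 9>4; P2→Q gives 5>0]
(C,P,Y): not NE [P1→B gives 7>1; P3→X gives 3>0]
(C,P,Z): not NE [P3→X gives 3>1]
(C,Q,X): not NE [P1→A gives 8>3; P3→Z gives 5>3]
(C,Q,Y): not NE [P1→A gives 8>1; P3→Z gives 5>3]
(C,Q,Z): not NE [P2→P gives 9>3]
(C,R,X): not NE [P1→A gives 9>7; P2→Q gives 5>2; P3→Z gives 7>5]
(C,R,Y): not NE [P1→A gives 9>6; P2→Q gives 4>3; P3→Z gives 7>0]
(C,R,Z): not NE [P1→A gives 4>2; P2→P gives 9>0]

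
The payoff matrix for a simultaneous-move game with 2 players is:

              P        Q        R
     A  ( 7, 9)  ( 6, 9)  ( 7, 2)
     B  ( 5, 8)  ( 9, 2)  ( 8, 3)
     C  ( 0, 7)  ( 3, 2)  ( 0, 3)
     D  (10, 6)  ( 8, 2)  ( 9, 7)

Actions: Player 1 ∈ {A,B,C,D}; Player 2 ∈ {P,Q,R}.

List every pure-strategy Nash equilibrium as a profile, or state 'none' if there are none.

(A,P): not NE [P1→D gives 10>7]
(A,Q): not NE [P1→B gives 9>6]
(A,R): not NE [P1→D gives 9>7; P2→Q gives 9>2]
(B,P): not NE [P1→D gives 10>5]
(B,Q): not NE [P2→P gives 8>2]
(B,R): not NE [P1→D gives 9>8; P2→P gives 8>3]
(C,P): not NE [P1→D gives 10>0]
(C,Q): not NE [P1→B gives 9>3; P2→P gives 7>2]
(C,R): not NE [P1→D gives 9>0; P2→P gives 7>3]
(D,P): not NE [P2→R gives 7>6]
(D,Q): not NE [P1→B gives 9>8; P2→R gives 7>2]
(D,R): NE

Nash profiles: (D,R)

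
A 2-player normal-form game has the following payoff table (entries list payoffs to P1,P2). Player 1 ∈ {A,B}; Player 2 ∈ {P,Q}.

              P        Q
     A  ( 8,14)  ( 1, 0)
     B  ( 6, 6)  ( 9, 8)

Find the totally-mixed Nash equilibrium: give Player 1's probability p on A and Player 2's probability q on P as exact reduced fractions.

P1 mixes 1/8 on A; P2 mixes 4/5 on P

P1 indiff ⇒ q·8+(1-q)·1 = q·6+(1-q)·9 ⇒ q(2) = (1-q)(8) ⇒ q = 4/5
P2 indiff ⇒ p·14+(1-p)·6 = p·0+(1-p)·8 ⇒ p(14) = (1-p)(2) ⇒ p = 1/8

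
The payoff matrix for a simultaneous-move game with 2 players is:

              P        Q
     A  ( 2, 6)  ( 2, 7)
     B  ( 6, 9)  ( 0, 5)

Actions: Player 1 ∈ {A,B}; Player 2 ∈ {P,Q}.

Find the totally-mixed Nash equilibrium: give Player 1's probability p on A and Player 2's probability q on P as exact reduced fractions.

P1 indiff ⇒ q·2+(1-q)·2 = q·6+(1-q)·0 ⇒ q(-4) = (1-q)(-2) ⇒ q = 1/3
P2 indiff ⇒ p·6+(1-p)·9 = p·7+(1-p)·5 ⇒ p(-1) = (1-p)(-4) ⇒ p = 4/5

p=4/5, q=1/3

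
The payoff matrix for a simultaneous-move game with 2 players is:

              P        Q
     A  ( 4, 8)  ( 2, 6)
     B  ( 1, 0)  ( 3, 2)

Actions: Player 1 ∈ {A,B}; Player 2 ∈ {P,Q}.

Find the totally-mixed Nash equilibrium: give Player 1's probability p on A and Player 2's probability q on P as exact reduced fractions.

p=1/2, q=1/4

P1 indiff ⇒ q·4+(1-q)·2 = q·1+(1-q)·3 ⇒ q(3) = (1-q)(1) ⇒ q = 1/4
P2 indiff ⇒ p·8+(1-p)·0 = p·6+(1-p)·2 ⇒ p(2) = (1-p)(2) ⇒ p = 1/2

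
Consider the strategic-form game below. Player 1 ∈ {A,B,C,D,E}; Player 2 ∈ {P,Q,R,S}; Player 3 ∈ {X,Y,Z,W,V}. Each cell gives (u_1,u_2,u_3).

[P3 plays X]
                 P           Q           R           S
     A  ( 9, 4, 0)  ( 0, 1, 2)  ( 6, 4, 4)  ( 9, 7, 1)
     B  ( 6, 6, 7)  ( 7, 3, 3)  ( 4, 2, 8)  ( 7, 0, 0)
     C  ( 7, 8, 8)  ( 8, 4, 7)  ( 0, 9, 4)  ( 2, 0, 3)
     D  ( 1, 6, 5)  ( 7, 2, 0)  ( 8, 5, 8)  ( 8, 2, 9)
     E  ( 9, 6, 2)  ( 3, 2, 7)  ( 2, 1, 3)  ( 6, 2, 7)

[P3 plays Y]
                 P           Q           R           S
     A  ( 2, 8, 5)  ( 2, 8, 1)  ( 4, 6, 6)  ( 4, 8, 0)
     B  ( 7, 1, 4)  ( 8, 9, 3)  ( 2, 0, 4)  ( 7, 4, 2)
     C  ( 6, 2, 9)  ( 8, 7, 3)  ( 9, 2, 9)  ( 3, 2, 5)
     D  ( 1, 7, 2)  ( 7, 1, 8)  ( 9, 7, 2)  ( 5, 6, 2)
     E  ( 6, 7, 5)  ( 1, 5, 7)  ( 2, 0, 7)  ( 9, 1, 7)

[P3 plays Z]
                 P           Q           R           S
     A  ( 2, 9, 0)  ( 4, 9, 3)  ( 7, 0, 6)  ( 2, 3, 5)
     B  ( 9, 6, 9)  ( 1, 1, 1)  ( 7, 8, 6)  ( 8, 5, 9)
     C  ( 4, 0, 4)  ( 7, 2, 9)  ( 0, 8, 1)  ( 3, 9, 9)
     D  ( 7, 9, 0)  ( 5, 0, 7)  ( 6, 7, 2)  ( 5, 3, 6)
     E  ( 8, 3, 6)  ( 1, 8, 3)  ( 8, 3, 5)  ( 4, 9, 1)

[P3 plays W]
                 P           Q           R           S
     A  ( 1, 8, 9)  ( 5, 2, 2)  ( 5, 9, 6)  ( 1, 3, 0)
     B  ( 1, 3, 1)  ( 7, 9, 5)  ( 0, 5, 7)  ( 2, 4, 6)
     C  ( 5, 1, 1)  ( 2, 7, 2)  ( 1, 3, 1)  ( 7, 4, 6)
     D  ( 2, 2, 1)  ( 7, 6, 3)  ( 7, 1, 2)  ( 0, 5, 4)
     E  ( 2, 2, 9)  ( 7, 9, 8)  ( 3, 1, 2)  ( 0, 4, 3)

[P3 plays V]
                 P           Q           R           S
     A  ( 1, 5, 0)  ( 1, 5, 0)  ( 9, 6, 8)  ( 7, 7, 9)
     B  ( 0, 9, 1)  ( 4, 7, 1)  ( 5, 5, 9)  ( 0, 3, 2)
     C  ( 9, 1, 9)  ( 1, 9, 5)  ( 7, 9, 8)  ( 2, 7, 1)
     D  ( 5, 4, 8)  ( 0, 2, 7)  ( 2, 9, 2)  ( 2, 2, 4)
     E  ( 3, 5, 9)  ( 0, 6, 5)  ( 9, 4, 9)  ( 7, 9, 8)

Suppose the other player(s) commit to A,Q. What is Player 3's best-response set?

u_3(X vs A,Q) = 2
u_3(Y vs A,Q) = 1
u_3(Z vs A,Q) = 3
u_3(W vs A,Q) = 2
u_3(V vs A,Q) = 0
max payoff 3 at {Z}

argmax u_3 = {Z}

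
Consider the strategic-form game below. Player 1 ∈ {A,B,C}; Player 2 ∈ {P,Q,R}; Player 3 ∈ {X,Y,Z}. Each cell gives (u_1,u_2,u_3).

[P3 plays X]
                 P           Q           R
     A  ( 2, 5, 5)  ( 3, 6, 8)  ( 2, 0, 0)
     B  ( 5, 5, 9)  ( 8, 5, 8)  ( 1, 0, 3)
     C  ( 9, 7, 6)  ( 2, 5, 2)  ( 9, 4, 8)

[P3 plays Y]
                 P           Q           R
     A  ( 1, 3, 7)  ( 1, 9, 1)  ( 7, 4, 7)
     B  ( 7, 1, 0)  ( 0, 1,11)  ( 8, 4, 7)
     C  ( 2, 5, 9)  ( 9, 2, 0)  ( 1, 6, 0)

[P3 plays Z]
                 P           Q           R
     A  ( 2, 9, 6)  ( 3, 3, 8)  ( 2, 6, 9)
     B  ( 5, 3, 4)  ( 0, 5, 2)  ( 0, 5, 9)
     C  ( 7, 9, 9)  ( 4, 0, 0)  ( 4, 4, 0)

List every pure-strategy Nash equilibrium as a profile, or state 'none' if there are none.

PSNE = {(C,P,Z)}

(A,P,X): not NE [P1→C gives 9>2; P2→Q gives 6>5; P3→Y gives 7>5]
(A,P,Y): not NE [P1→B gives 7>1; P2→Q gives 9>3]
(A,P,Z): not NE [P1→C gives 7>2; P3→Y gives 7>6]
(A,Q,X): not NE [P1→B gives 8>3]
(A,Q,Y): not NE [P1→C gives 9>1; P3→Z gives 8>1]
(A,Q,Z): not NE [P1→C gives 4>3; P2→P gives 9>3]
(A,R,X): not NE [P1→C gives 9>2; P2→Q gives 6>0; P3→Z gives 9>0]
(A,R,Y): not NE [P1→B gives 8>7; P2→Q gives 9>4; P3→Z gives 9>7]
(A,R,Z): not NE [P1→C gives 4>2; P2→P gives 9>6]
(B,P,X): not NE [P1→C gives 9>5]
(B,P,Y): not NE [P2→R gives 4>1; P3→X gives 9>0]
(B,P,Z): not NE [P1→C gives 7>5; P2→R gives 5>3; P3→X gives 9>4]
(B,Q,X): not NE [P3→Y gives 11>8]
(B,Q,Y): not NE [P1→C gives 9>0; P2→R gives 4>1]
(B,Q,Z): not NE [P1→C gives 4>0; P3→Y gives 11>2]
(B,R,X): not NE [P1→C gives 9>1; P2→Q gives 5>0; P3→Z gives 9>3]
(B,R,Y): not NE [P3→Z gives 9>7]
(B,R,Z): not NE [P1→C gives 4>0]
(C,P,X): not NE [P3→Z gives 9>6]
(C,P,Y): not NE [P1→B gives 7>2; P2→R gives 6>5]
(C,P,Z): NE
(C,Q,X): not NE [P1→B gives 8>2; P2→P gives 7>5]
(C,Q,Y): not NE [P2→R gives 6>2; P3→X gives 2>0]
(C,Q,Z): not NE [P2→P gives 9>0; P3→X gives 2>0]
(C,R,X): not NE [P2→P gives 7>4]
(C,R,Y): not NE [P1→B gives 8>1; P3→X gives 8>0]
(C,R,Z): not NE [P2→P gives 9>4; P3→X gives 8>0]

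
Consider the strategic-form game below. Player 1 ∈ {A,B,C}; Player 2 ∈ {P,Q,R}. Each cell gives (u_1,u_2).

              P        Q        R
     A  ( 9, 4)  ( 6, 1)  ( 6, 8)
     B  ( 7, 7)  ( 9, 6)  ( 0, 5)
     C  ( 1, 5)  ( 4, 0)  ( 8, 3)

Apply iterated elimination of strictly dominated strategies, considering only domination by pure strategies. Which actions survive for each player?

Survivors P1:{A,C} P2:{P,R}

P2 drop Q (P beats it: A:4>1 B:7>6 C:5>0)
P1 drop B (A beats it: P:9>7 R:6>0)
P1→{A,C} P2→{P,R}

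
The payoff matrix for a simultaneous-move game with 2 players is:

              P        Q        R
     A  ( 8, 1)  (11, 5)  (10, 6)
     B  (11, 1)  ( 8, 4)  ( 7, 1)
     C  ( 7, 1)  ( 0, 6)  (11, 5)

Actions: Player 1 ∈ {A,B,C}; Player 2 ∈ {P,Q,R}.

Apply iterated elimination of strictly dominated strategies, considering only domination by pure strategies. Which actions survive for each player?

IESDS → P1:{A,C} P2:{Q,R}

P2 drop P (Q beats it: A:5>1 B:4>1 C:6>1)
P1 drop B (A beats it: Q:11>8 R:10>7)
P1→{A,C} P2→{Q,R}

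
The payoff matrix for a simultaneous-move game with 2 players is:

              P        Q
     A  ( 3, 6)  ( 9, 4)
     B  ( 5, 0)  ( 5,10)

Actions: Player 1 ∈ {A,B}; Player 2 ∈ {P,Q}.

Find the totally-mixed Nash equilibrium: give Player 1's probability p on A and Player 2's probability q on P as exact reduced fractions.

p=5/6, q=2/3

P1 indiff ⇒ q·3+(1-q)·9 = q·5+(1-q)·5 ⇒ q(-2) = (1-q)(-4) ⇒ q = 2/3
P2 indiff ⇒ p·6+(1-p)·0 = p·4+(1-p)·10 ⇒ p(2) = (1-p)(10) ⇒ p = 5/6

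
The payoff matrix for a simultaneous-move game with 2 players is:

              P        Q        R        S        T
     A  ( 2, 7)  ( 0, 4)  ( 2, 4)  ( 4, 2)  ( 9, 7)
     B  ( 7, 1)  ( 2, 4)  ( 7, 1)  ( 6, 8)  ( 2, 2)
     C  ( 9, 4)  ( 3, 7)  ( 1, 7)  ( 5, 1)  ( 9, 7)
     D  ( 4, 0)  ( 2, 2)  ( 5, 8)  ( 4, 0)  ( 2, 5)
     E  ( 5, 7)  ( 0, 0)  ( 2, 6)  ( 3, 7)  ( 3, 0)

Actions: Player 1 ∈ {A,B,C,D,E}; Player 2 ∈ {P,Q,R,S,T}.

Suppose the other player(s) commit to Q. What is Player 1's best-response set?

BR_1 = {C}

u_1(A vs Q) = 0
u_1(B vs Q) = 2
u_1(C vs Q) = 3
u_1(D vs Q) = 2
u_1(E vs Q) = 0
max payoff 3 at {C}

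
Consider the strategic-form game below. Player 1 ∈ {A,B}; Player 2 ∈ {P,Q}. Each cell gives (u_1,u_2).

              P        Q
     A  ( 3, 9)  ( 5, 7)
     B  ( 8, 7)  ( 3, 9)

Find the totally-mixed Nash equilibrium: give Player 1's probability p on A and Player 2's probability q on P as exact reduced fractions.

P1 indiff ⇒ q·3+(1-q)·5 = q·8+(1-q)·3 ⇒ q(-5) = (1-q)(-2) ⇒ q = 2/7
P2 indiff ⇒ p·9+(1-p)·7 = p·7+(1-p)·9 ⇒ p(2) = (1-p)(2) ⇒ p = 1/2

P1 mixes 1/2 on A; P2 mixes 2/7 on P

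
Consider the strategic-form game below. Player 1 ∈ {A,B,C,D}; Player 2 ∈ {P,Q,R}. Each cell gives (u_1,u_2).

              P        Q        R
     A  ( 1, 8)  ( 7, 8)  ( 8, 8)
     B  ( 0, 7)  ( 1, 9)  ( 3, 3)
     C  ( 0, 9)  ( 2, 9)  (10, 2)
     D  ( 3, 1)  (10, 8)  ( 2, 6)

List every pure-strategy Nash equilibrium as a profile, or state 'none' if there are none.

PSNE = {(D,Q)}

(A,P): not NE [P1→D gives 3>1]
(A,Q): not NE [P1→D gives 10>7]
(A,R): not NE [P1→C gives 10>8]
(B,P): not NE [P1→D gives 3>0; P2→Q gives 9>7]
(B,Q): not NE [P1→D gives 10>1]
(B,R): not NE [P1→C gives 10>3; P2→Q gives 9>3]
(C,P): not NE [P1→D gives 3>0]
(C,Q): not NE [P1→D gives 10>2]
(C,R): not NE [P2→Q gives 9>2]
(D,P): not NE [P2→Q gives 8>1]
(D,Q): NE
(D,R): not NE [P1→C gives 10>2; P2→Q gives 8>6]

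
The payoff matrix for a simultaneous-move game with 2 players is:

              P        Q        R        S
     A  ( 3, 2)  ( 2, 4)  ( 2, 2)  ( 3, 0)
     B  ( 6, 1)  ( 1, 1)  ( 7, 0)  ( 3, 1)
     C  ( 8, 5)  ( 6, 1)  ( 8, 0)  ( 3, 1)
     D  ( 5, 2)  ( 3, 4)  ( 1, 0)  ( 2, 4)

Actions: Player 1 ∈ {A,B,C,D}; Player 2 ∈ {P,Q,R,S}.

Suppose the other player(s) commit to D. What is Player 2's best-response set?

P2 best: {Q,S}

u_2(P vs D) = 2
u_2(Q vs D) = 4
u_2(R vs D) = 0
u_2(S vs D) = 4
max payoff 4 at {Q,S}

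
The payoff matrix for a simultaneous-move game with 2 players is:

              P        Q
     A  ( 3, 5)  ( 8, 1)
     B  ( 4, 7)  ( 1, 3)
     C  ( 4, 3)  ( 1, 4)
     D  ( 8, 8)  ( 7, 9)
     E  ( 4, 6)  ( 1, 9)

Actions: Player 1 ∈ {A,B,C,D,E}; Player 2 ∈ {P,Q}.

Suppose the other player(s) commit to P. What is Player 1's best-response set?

u_1(A vs P) = 3
u_1(B vs P) = 4
u_1(C vs P) = 4
u_1(D vs P) = 8
u_1(E vs P) = 4
max payoff 8 at {D}

P1 best: {D}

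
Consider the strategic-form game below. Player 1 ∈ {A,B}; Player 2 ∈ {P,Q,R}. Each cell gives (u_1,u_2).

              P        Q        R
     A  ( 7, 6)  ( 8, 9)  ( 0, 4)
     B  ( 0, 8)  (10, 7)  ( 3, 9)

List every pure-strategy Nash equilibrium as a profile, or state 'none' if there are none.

(A,P): not NE [P2→Q gives 9>6]
(A,Q): not NE [P1→B gives 10>8]
(A,R): not NE [P1→B gives 3>0; P2→Q gives 9>4]
(B,P): not NE [P1→A gives 7>0; P2→R gives 9>8]
(B,Q): not NE [P2→R gives 9>7]
(B,R): NE

NE set: (B,R)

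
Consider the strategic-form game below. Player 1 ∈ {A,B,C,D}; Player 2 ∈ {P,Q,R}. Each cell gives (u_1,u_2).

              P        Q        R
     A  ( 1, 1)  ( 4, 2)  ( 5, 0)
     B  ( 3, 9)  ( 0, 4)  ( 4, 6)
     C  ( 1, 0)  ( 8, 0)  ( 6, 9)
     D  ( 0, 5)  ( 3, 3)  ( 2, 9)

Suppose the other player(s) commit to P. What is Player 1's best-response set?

u_1(A vs P) = 1
u_1(B vs P) = 3
u_1(C vs P) = 1
u_1(D vs P) = 0
max payoff 3 at {B}

P1 best: {B}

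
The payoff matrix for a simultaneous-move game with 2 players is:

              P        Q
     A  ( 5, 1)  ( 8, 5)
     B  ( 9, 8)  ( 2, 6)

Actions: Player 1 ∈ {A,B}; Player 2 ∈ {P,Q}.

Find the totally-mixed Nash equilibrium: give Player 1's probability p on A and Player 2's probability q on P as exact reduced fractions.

P1 indiff ⇒ q·5+(1-q)·8 = q·9+(1-q)·2 ⇒ q(-4) = (1-q)(-6) ⇒ q = 3/5
P2 indiff ⇒ p·1+(1-p)·8 = p·5+(1-p)·6 ⇒ p(-4) = (1-p)(-2) ⇒ p = 1/3

P1 mixes 1/3 on A; P2 mixes 3/5 on P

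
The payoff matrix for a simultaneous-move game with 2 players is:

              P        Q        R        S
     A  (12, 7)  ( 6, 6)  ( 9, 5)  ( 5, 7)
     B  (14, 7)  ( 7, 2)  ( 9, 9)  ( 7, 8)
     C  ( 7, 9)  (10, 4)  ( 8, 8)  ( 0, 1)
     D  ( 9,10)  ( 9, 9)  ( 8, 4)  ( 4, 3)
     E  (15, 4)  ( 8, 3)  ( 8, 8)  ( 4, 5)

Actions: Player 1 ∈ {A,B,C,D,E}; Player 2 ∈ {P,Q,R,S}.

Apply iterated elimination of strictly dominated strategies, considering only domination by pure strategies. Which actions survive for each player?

P2 drop Q (P beats it: A:7>6 B:7>2 C:9>4 D:10>9 E:4>3)
P1 drop C (A beats it: P:12>7 R:9>8 S:5>0)
P1 drop D (A beats it: P:12>9 R:9>8 S:5>4)
P1→{A,B,E} P2→{P,R,S}

Remaining: P1:{A,B,E} P2:{P,R,S}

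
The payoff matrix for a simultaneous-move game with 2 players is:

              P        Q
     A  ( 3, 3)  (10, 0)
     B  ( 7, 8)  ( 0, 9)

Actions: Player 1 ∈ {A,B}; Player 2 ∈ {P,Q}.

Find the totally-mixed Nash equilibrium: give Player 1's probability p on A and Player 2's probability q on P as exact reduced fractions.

P1 indiff ⇒ q·3+(1-q)·10 = q·7+(1-q)·0 ⇒ q(-4) = (1-q)(-10) ⇒ q = 5/7
P2 indiff ⇒ p·3+(1-p)·8 = p·0+(1-p)·9 ⇒ p(3) = (1-p)(1) ⇒ p = 1/4

p=1/4, q=5/7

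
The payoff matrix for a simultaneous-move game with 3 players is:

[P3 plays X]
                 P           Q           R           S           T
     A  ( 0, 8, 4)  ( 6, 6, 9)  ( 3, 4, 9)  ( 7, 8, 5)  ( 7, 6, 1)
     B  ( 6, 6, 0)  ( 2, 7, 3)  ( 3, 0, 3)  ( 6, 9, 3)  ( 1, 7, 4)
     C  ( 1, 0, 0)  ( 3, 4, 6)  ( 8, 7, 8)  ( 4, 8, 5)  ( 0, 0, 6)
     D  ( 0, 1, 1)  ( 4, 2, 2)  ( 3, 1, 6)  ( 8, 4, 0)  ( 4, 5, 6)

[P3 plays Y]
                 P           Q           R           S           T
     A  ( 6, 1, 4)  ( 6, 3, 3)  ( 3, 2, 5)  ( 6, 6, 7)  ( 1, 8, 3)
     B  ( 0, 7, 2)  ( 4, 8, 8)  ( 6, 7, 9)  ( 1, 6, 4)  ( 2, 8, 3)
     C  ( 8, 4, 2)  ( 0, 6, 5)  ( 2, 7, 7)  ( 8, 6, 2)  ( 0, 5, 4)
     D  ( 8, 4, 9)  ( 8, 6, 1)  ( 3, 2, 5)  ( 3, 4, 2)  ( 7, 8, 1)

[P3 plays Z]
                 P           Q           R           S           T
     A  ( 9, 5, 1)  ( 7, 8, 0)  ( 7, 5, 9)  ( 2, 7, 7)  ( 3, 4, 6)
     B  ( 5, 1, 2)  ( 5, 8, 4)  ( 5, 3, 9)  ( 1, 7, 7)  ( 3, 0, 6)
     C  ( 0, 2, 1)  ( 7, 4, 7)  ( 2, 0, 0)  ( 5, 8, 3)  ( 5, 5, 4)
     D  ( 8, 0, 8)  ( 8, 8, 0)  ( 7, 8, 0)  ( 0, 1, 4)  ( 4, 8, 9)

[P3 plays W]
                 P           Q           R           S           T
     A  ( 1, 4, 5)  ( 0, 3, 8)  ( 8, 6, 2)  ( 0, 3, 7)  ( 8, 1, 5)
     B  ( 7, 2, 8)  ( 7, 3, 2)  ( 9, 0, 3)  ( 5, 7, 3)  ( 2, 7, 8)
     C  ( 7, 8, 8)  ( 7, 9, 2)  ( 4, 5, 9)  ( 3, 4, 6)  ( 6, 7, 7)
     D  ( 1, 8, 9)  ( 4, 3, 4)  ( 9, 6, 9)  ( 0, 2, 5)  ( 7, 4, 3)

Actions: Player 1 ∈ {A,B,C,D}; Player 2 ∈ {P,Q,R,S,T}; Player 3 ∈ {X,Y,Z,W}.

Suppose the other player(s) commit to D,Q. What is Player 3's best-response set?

u_3(X vs D,Q) = 2
u_3(Y vs D,Q) = 1
u_3(Z vs D,Q) = 0
u_3(W vs D,Q) = 4
max payoff 4 at {W}

BR_3 = {W}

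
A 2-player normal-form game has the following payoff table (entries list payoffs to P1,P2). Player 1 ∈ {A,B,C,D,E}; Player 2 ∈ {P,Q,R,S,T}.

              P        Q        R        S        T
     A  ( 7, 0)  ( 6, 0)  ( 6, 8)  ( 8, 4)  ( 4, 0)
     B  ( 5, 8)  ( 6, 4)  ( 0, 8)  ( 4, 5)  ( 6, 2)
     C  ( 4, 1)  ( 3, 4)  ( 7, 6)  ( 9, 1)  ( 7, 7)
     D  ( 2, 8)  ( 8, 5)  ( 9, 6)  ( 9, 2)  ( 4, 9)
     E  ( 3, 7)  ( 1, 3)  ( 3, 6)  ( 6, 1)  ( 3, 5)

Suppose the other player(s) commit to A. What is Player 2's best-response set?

u_2(P vs A) = 0
u_2(Q vs A) = 0
u_2(R vs A) = 8
u_2(S vs A) = 4
u_2(T vs A) = 0
max payoff 8 at {R}

P2 best: {R}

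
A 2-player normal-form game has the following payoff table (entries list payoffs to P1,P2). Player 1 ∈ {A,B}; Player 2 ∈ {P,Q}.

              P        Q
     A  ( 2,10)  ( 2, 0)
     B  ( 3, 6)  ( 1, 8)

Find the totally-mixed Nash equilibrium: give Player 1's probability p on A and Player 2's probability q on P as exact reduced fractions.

P1 mixes 1/6 on A; P2 mixes 1/2 on P

P1 indiff ⇒ q·2+(1-q)·2 = q·3+(1-q)·1 ⇒ q(-1) = (1-q)(-1) ⇒ q = 1/2
P2 indiff ⇒ p·10+(1-p)·6 = p·0+(1-p)·8 ⇒ p(10) = (1-p)(2) ⇒ p = 1/6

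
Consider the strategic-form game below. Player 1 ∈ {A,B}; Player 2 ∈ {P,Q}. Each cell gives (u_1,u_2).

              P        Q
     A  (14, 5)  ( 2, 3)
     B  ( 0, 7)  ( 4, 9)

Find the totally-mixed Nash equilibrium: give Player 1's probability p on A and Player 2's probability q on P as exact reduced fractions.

P1 mixes 1/2 on A; P2 mixes 1/8 on P

P1 indiff ⇒ q·14+(1-q)·2 = q·0+(1-q)·4 ⇒ q(14) = (1-q)(2) ⇒ q = 1/8
P2 indiff ⇒ p·5+(1-p)·7 = p·3+(1-p)·9 ⇒ p(2) = (1-p)(2) ⇒ p = 1/2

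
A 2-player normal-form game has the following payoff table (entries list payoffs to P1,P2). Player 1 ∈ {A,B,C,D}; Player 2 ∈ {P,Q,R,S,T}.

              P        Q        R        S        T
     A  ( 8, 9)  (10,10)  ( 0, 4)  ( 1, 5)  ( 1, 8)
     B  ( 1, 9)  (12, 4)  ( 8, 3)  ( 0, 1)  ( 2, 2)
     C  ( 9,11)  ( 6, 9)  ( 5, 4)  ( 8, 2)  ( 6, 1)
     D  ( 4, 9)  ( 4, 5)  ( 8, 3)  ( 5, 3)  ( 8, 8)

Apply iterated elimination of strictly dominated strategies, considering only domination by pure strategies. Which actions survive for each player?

Remaining: P1:{A,B,C} P2:{P,Q}

P2 drop R (P beats it: A:9>4 B:9>3 C:11>4 D:9>3)
P2 drop S (P beats it: A:9>5 B:9>1 C:11>2 D:9>3)
P2 drop T (P beats it: A:9>8 B:9>2 C:11>1 D:9>8)
P1 drop D (A beats it: P:8>4 Q:10>4)
P1→{A,B,C} P2→{P,Q}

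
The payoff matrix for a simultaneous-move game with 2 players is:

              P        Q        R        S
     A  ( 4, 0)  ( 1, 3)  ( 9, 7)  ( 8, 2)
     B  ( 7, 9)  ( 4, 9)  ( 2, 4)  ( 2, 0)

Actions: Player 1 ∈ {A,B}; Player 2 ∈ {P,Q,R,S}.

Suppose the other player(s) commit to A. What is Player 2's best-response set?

P2 best: {R}

u_2(P vs A) = 0
u_2(Q vs A) = 3
u_2(R vs A) = 7
u_2(S vs A) = 2
max payoff 7 at {R}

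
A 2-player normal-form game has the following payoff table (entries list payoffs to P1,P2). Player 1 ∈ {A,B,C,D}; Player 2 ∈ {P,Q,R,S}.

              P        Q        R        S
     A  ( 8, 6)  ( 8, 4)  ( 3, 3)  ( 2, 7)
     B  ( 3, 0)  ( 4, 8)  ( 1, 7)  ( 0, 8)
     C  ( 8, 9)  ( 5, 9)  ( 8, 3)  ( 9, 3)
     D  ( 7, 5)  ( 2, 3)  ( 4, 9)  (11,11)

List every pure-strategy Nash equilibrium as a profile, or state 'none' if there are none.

(A,P): not NE [P2→S gives 7>6]
(A,Q): not NE [P2→S gives 7>4]
(A,R): not NE [P1→C gives 8>3; P2→S gives 7>3]
(A,S): not NE [P1→D gives 11>2]
(B,P): not NE [P1→C gives 8>3; P2→S gives 8>0]
(B,Q): not NE [P1→A gives 8>4]
(B,R): not NE [P1→C gives 8>1; P2→S gives 8>7]
(B,S): not NE [P1→D gives 11>0]
(C,P): NE
(C,Q): not NE [P1→A gives 8>5]
(C,R): not NE [P2→Q gives 9>3]
(C,S): not NE [P1→D gives 11>9; P2→Q gives 9>3]
(D,P): not NE [P1→C gives 8>7; P2→S gives 11>5]
(D,Q): not NE [P1→A gives 8>2; P2→S gives 11>3]
(D,R): not NE [P1→C gives 8>4; P2→S gives 11>9]
(D,S): NE

NE set: (C,P), (D,S)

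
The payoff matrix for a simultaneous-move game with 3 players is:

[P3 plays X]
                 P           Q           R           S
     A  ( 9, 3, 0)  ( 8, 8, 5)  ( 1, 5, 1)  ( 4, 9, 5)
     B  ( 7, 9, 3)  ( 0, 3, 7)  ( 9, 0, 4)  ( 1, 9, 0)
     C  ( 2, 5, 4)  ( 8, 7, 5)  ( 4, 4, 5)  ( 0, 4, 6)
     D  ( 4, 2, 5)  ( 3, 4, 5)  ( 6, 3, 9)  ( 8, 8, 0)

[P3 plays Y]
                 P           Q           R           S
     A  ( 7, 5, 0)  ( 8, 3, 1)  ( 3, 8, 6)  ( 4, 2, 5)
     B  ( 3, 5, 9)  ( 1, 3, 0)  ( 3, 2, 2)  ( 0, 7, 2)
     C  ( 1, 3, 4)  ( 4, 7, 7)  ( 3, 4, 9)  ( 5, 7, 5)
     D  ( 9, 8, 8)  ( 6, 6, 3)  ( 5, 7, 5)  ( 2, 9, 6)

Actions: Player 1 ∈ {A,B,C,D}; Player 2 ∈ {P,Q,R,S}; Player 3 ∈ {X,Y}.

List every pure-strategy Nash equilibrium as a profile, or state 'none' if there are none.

Equilibria: none

(A,P,X): not NE [P2→S gives 9>3]
(A,P,Y): not NE [P1→D gives 9>7; P2→R gives 8>5]
(A,Q,X): not NE [P2→S gives 9>8]
(A,Q,Y): not NE [P2→R gives 8>3; P3→X gives 5>1]
(A,R,X): not NE [P1→B gives 9>1; P2→S gives 9>5; P3→Y gives 6>1]
(A,R,Y): not NE [P1→D gives 5>3]
(A,S,X): not NE [P1→D gives 8>4]
(A,S,Y): not NE [P1→C gives 5>4; P2→R gives 8>2]
(B,P,X): not NE [P1→A gives 9>7; P3→Y gives 9>3]
(B,P,Y): not NE [P1→D gives 9>3; P2→S gives 7>5]
(B,Q,X): not NE [P1→C gives 8>0; P2→S gives 9>3]
(B,Q,Y): not NE [P1→A gives 8>1; P2→S gives 7>3; P3→X gives 7>0]
(B,R,X): not NE [P2→S gives 9>0]
(B,R,Y): not NE [P1→D gives 5>3; P2→S gives 7>2; P3→X gives 4>2]
(B,S,X): not NE [P1→D gives 8>1; P3→Y gives 2>0]
(B,S,Y): not NE [P1→C gives 5>0]
(C,P,X): not NE [P1→A gives 9>2; P2→Q gives 7>5]
(C,P,Y): not NE [P1→D gives 9>1; P2→S gives 7>3]
(C,Q,X): not NE [P3→Y gives 7>5]
(C,Q,Y): not NE [P1→A gives 8>4]
(C,R,X): not NE [P1→B gives 9>4; P2→Q gives 7>4; P3→Y gives 9>5]
(C,R,Y): not NE [P1→D gives 5>3; P2→S gives 7>4]
(C,S,X): not NE [P1→D gives 8>0; P2→Q gives 7>4]
(C,S,Y): not NE [P3→X gives 6>5]
(D,P,X): not NE [P1→A gives 9>4; P2→S gives 8>2; P3→Y gives 8>5]
(D,P,Y): not NE [P2→S gives 9>8]
(D,Q,X): not NE [P1→C gives 8>3; P2→S gives 8>4]
(D,Q,Y): not NE [P1→A gives 8>6; P2→S gives 9>6; P3→X gives 5>3]
(D,R,X): not NE [P1→B gives 9>6; P2→S gives 8>3]
(D,R,Y): not NE [P2→S gives 9>7; P3→X gives 9>5]
(D,S,X): not NE [P3→Y gives 6>0]
(D,S,Y): not NE [P1→C gives 5>2]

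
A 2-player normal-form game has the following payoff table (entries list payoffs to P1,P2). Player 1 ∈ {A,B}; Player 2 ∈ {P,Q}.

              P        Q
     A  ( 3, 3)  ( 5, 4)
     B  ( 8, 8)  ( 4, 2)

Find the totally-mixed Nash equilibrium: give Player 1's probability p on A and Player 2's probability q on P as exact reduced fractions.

P1 mixes 6/7 on A; P2 mixes 1/6 on P

P1 indiff ⇒ q·3+(1-q)·5 = q·8+(1-q)·4 ⇒ q(-5) = (1-q)(-1) ⇒ q = 1/6
P2 indiff ⇒ p·3+(1-p)·8 = p·4+(1-p)·2 ⇒ p(-1) = (1-p)(-6) ⇒ p = 6/7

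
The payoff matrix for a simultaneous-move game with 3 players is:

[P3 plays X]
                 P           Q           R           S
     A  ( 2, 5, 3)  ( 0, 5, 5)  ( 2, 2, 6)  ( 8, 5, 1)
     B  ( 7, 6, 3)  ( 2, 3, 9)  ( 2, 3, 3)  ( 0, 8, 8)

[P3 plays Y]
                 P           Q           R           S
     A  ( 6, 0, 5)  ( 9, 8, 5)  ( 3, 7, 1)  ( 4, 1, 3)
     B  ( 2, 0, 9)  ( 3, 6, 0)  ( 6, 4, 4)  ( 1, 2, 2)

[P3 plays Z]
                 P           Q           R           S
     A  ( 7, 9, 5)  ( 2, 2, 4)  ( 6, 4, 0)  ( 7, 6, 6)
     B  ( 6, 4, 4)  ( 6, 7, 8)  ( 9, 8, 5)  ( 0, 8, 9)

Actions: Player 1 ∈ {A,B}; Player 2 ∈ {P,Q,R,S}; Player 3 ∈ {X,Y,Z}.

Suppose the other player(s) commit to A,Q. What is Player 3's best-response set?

P3 best: {X,Y}

u_3(X vs A,Q) = 5
u_3(Y vs A,Q) = 5
u_3(Z vs A,Q) = 4
max payoff 5 at {X,Y}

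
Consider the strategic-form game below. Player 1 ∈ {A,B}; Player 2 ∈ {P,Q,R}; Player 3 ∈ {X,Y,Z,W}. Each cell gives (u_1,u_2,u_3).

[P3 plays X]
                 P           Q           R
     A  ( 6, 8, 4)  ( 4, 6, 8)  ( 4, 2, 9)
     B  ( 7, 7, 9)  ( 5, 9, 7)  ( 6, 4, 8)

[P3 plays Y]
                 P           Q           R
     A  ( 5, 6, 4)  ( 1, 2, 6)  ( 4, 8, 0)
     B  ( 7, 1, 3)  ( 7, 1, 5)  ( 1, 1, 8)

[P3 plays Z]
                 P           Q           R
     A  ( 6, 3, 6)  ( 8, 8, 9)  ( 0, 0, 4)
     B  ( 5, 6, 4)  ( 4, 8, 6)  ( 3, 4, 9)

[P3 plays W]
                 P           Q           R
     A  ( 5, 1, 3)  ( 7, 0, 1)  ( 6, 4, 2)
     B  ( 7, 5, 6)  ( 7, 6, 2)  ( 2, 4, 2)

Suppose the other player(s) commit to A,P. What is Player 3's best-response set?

u_3(X vs A,P) = 4
u_3(Y vs A,P) = 4
u_3(Z vs A,P) = 6
u_3(W vs A,P) = 3
max payoff 6 at {Z}

BR_3 = {Z}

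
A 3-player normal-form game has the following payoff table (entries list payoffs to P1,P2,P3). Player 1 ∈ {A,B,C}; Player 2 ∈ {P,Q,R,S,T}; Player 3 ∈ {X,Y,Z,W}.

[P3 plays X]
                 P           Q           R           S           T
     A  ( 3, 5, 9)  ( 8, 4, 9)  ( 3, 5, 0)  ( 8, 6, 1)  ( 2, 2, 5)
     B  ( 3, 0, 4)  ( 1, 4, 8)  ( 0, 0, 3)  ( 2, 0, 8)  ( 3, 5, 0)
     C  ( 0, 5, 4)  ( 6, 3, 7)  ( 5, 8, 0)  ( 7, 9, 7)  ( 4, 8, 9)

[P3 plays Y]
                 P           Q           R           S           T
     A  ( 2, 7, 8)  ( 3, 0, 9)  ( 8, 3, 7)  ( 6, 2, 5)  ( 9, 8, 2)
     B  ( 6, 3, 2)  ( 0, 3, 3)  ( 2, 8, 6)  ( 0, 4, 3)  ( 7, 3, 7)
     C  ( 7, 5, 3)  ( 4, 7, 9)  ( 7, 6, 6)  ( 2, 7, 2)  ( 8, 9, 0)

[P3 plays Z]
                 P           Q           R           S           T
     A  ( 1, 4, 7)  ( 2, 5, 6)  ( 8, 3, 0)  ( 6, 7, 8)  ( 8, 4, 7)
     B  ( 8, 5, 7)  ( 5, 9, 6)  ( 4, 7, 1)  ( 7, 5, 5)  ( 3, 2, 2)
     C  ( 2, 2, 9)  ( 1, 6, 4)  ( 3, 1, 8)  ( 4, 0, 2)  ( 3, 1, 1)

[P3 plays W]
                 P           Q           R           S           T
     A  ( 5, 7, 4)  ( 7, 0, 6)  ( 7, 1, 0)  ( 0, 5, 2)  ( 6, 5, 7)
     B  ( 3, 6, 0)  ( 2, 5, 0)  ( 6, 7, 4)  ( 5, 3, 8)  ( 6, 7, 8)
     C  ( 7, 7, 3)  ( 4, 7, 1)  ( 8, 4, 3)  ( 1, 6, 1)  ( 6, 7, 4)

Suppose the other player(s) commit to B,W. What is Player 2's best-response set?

u_2(P vs B,W) = 6
u_2(Q vs B,W) = 5
u_2(R vs B,W) = 7
u_2(S vs B,W) = 3
u_2(T vs B,W) = 7
max payoff 7 at {R,T}

P2 best: {R,T}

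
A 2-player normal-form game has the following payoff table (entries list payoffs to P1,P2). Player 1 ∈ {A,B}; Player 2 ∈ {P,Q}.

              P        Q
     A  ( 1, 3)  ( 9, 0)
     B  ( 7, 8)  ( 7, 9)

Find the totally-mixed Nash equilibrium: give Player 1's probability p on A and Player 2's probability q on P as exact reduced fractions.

P1 mixes 1/4 on A; P2 mixes 1/4 on P

P1 indiff ⇒ q·1+(1-q)·9 = q·7+(1-q)·7 ⇒ q(-6) = (1-q)(-2) ⇒ q = 1/4
P2 indiff ⇒ p·3+(1-p)·8 = p·0+(1-p)·9 ⇒ p(3) = (1-p)(1) ⇒ p = 1/4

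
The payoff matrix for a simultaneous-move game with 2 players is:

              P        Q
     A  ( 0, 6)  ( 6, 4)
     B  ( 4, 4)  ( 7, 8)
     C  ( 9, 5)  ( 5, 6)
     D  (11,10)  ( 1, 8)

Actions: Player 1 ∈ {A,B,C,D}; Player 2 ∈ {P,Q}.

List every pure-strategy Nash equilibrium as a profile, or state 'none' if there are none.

NE set: (B,Q), (D,P)

(A,P): not NE [P1→D gives 11>0]
(A,Q): not NE [P1→B gives 7>6; P2→P gives 6>4]
(B,P): not NE [P1→D gives 11>4; P2→Q gives 8>4]
(B,Q): NE
(C,P): not NE [P1→D gives 11>9; P2→Q gives 6>5]
(C,Q): not NE [P1→B gives 7>5]
(D,P): NE
(D,Q): not NE [P1→B gives 7>1; P2→P gives 10>8]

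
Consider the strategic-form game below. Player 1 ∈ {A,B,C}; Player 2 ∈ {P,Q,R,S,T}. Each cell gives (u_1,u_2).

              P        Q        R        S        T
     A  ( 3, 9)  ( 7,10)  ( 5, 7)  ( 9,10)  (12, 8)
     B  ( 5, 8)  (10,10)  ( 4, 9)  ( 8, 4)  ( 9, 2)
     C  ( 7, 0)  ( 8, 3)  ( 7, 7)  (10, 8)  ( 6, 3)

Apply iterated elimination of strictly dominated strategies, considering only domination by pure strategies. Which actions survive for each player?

Survivors P1:{B,C} P2:{Q,R,S}

P2 drop P (Q beats it: A:10>9 B:10>8 C:3>0)
P2 drop T (S beats it: A:10>8 B:4>2 C:8>3)
P1 drop A (C beats it: Q:8>7 R:7>5 S:10>9)
P1→{B,C} P2→{Q,R,S}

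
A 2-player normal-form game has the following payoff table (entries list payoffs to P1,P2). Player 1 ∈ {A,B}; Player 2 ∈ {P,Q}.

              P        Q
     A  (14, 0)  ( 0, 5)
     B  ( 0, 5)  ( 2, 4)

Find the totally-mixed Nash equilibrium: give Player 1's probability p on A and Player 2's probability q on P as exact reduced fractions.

P1 indiff ⇒ q·14+(1-q)·0 = q·0+(1-q)·2 ⇒ q(14) = (1-q)(2) ⇒ q = 1/8
P2 indiff ⇒ p·0+(1-p)·5 = p·5+(1-p)·4 ⇒ p(-5) = (1-p)(-1) ⇒ p = 1/6

P1 mixes 1/6 on A; P2 mixes 1/8 on P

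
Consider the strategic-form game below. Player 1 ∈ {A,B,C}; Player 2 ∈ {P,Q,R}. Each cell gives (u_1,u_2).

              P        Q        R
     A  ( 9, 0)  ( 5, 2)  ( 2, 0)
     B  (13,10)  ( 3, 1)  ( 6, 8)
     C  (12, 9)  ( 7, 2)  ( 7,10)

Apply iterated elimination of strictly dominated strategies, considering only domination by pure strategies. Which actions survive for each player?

IESDS → P1:{B,C} P2:{P,R}

P1 drop A (C beats it: P:12>9 Q:7>5 R:7>2)
P2 drop Q (P beats it: B:10>1 C:9>2)
P1→{B,C} P2→{P,R}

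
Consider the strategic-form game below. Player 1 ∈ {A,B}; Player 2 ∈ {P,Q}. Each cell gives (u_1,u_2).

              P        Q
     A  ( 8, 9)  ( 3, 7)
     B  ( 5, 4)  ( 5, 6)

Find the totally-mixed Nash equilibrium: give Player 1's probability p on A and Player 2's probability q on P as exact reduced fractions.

P1 mixes 1/2 on A; P2 mixes 2/5 on P

P1 indiff ⇒ q·8+(1-q)·3 = q·5+(1-q)·5 ⇒ q(3) = (1-q)(2) ⇒ q = 2/5
P2 indiff ⇒ p·9+(1-p)·4 = p·7+(1-p)·6 ⇒ p(2) = (1-p)(2) ⇒ p = 1/2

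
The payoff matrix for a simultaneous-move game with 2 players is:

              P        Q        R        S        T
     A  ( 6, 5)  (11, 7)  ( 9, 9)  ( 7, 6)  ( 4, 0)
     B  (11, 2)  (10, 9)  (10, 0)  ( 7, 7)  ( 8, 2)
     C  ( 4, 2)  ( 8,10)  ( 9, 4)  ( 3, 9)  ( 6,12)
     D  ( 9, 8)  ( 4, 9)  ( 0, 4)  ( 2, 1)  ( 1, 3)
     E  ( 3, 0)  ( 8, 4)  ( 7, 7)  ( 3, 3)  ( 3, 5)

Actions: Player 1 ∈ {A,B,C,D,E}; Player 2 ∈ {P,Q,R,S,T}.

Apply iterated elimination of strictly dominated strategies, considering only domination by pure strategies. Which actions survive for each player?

Survivors P1:{A,B} P2:{Q,R}

P1 drop C (B beats it: P:11>4 Q:10>8 R:10>9 S:7>3 T:8>6)
P1 drop D (B beats it: P:11>9 Q:10>4 R:10>0 S:7>2 T:8>1)
P1 drop E (A beats it: P:6>3 Q:11>8 R:9>7 S:7>3 T:4>3)
P2 drop P (Q beats it: A:7>5 B:9>2)
P2 drop S (Q beats it: A:7>6 B:9>7)
P2 drop T (Q beats it: A:7>0 B:9>2)
P1→{A,B} P2→{Q,R}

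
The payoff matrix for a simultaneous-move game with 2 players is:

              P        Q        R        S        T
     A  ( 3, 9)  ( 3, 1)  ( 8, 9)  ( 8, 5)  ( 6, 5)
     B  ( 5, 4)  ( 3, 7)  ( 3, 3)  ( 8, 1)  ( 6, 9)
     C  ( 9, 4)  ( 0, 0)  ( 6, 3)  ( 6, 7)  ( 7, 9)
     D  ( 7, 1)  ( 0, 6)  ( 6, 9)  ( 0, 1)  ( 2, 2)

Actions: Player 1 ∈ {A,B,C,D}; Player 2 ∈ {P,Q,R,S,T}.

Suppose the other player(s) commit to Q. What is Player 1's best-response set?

u_1(A vs Q) = 3
u_1(B vs Q) = 3
u_1(C vs Q) = 0
u_1(D vs Q) = 0
max payoff 3 at {A,B}

argmax u_1 = {A,B}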